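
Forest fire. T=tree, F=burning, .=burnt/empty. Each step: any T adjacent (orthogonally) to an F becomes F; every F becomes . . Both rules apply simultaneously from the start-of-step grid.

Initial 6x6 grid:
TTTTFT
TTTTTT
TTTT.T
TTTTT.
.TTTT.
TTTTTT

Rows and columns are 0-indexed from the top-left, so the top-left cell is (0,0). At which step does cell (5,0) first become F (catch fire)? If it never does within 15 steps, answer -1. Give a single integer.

Step 1: cell (5,0)='T' (+3 fires, +1 burnt)
Step 2: cell (5,0)='T' (+3 fires, +3 burnt)
Step 3: cell (5,0)='T' (+4 fires, +3 burnt)
Step 4: cell (5,0)='T' (+4 fires, +4 burnt)
Step 5: cell (5,0)='T' (+5 fires, +4 burnt)
Step 6: cell (5,0)='T' (+5 fires, +5 burnt)
Step 7: cell (5,0)='T' (+4 fires, +5 burnt)
Step 8: cell (5,0)='T' (+2 fires, +4 burnt)
Step 9: cell (5,0)='F' (+1 fires, +2 burnt)
  -> target ignites at step 9
Step 10: cell (5,0)='.' (+0 fires, +1 burnt)
  fire out at step 10

9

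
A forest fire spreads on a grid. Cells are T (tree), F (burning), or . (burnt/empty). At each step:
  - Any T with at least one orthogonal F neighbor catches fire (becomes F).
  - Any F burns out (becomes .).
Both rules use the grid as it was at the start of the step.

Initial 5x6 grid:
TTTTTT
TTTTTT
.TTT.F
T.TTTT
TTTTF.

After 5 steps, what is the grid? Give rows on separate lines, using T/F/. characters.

Step 1: 4 trees catch fire, 2 burn out
  TTTTTT
  TTTTTF
  .TTT..
  T.TTFF
  TTTF..
Step 2: 4 trees catch fire, 4 burn out
  TTTTTF
  TTTTF.
  .TTT..
  T.TF..
  TTF...
Step 3: 5 trees catch fire, 4 burn out
  TTTTF.
  TTTF..
  .TTF..
  T.F...
  TF....
Step 4: 4 trees catch fire, 5 burn out
  TTTF..
  TTF...
  .TF...
  T.....
  F.....
Step 5: 4 trees catch fire, 4 burn out
  TTF...
  TF....
  .F....
  F.....
  ......

TTF...
TF....
.F....
F.....
......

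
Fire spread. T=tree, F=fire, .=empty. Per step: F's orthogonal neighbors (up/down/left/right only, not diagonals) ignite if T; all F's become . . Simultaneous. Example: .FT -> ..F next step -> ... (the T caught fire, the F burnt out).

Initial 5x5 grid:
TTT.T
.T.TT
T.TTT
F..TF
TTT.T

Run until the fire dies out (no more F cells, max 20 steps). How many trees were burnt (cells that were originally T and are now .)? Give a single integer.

Answer: 12

Derivation:
Step 1: +5 fires, +2 burnt (F count now 5)
Step 2: +3 fires, +5 burnt (F count now 3)
Step 3: +4 fires, +3 burnt (F count now 4)
Step 4: +0 fires, +4 burnt (F count now 0)
Fire out after step 4
Initially T: 16, now '.': 21
Total burnt (originally-T cells now '.'): 12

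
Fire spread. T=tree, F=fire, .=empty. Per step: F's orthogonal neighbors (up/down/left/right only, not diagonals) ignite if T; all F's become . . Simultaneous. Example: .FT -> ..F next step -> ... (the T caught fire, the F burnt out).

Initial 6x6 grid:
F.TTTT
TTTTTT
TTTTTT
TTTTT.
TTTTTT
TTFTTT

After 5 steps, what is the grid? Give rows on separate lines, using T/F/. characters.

Step 1: 4 trees catch fire, 2 burn out
  ..TTTT
  FTTTTT
  TTTTTT
  TTTTT.
  TTFTTT
  TF.FTT
Step 2: 7 trees catch fire, 4 burn out
  ..TTTT
  .FTTTT
  FTTTTT
  TTFTT.
  TF.FTT
  F...FT
Step 3: 9 trees catch fire, 7 burn out
  ..TTTT
  ..FTTT
  .FFTTT
  FF.FT.
  F...FT
  .....F
Step 4: 5 trees catch fire, 9 burn out
  ..FTTT
  ...FTT
  ...FTT
  ....F.
  .....F
  ......
Step 5: 3 trees catch fire, 5 burn out
  ...FTT
  ....FT
  ....FT
  ......
  ......
  ......

...FTT
....FT
....FT
......
......
......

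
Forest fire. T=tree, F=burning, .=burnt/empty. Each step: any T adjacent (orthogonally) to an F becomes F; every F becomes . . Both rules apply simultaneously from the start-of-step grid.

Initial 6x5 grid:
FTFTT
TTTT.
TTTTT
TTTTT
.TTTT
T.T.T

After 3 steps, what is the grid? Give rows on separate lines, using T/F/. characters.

Step 1: 4 trees catch fire, 2 burn out
  .F.FT
  FTFT.
  TTTTT
  TTTTT
  .TTTT
  T.T.T
Step 2: 5 trees catch fire, 4 burn out
  ....F
  .F.F.
  FTFTT
  TTTTT
  .TTTT
  T.T.T
Step 3: 4 trees catch fire, 5 burn out
  .....
  .....
  .F.FT
  FTFTT
  .TTTT
  T.T.T

.....
.....
.F.FT
FTFTT
.TTTT
T.T.T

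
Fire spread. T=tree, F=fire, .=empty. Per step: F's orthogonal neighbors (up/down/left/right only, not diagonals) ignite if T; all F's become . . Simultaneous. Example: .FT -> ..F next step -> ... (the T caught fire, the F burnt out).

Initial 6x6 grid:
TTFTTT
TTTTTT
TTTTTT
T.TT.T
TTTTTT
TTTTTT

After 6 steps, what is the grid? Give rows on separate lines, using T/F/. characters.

Step 1: 3 trees catch fire, 1 burn out
  TF.FTT
  TTFTTT
  TTTTTT
  T.TT.T
  TTTTTT
  TTTTTT
Step 2: 5 trees catch fire, 3 burn out
  F...FT
  TF.FTT
  TTFTTT
  T.TT.T
  TTTTTT
  TTTTTT
Step 3: 6 trees catch fire, 5 burn out
  .....F
  F...FT
  TF.FTT
  T.FT.T
  TTTTTT
  TTTTTT
Step 4: 5 trees catch fire, 6 burn out
  ......
  .....F
  F...FT
  T..F.T
  TTFTTT
  TTTTTT
Step 5: 5 trees catch fire, 5 burn out
  ......
  ......
  .....F
  F....T
  TF.FTT
  TTFTTT
Step 6: 5 trees catch fire, 5 burn out
  ......
  ......
  ......
  .....F
  F...FT
  TF.FTT

......
......
......
.....F
F...FT
TF.FTT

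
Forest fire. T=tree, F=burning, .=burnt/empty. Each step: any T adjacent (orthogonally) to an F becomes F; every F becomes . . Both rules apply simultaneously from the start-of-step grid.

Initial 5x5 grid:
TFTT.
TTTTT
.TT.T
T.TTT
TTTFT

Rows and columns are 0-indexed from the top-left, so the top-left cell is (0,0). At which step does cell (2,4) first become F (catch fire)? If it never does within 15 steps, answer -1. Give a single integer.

Step 1: cell (2,4)='T' (+6 fires, +2 burnt)
Step 2: cell (2,4)='T' (+7 fires, +6 burnt)
Step 3: cell (2,4)='F' (+4 fires, +7 burnt)
  -> target ignites at step 3
Step 4: cell (2,4)='.' (+2 fires, +4 burnt)
Step 5: cell (2,4)='.' (+0 fires, +2 burnt)
  fire out at step 5

3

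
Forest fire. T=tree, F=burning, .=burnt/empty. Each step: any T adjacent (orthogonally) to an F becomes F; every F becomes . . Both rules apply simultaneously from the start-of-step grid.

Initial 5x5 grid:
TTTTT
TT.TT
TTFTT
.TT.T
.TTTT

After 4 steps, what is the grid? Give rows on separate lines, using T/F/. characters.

Step 1: 3 trees catch fire, 1 burn out
  TTTTT
  TT.TT
  TF.FT
  .TF.T
  .TTTT
Step 2: 6 trees catch fire, 3 burn out
  TTTTT
  TF.FT
  F...F
  .F..T
  .TFTT
Step 3: 7 trees catch fire, 6 burn out
  TFTFT
  F...F
  .....
  ....F
  .F.FT
Step 4: 4 trees catch fire, 7 burn out
  F.F.F
  .....
  .....
  .....
  ....F

F.F.F
.....
.....
.....
....F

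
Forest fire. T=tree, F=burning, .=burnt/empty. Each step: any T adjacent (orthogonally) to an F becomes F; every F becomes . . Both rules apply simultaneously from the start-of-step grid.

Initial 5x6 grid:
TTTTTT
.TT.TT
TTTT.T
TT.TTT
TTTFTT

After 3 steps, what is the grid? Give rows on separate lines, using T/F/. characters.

Step 1: 3 trees catch fire, 1 burn out
  TTTTTT
  .TT.TT
  TTTT.T
  TT.FTT
  TTF.FT
Step 2: 4 trees catch fire, 3 burn out
  TTTTTT
  .TT.TT
  TTTF.T
  TT..FT
  TF...F
Step 3: 4 trees catch fire, 4 burn out
  TTTTTT
  .TT.TT
  TTF..T
  TF...F
  F.....

TTTTTT
.TT.TT
TTF..T
TF...F
F.....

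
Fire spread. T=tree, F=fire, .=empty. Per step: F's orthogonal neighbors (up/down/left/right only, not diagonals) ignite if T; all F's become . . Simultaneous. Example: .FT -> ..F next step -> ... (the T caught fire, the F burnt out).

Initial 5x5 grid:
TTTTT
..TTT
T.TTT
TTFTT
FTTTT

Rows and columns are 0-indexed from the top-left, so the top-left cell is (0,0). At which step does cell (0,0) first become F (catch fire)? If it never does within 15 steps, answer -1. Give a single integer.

Step 1: cell (0,0)='T' (+6 fires, +2 burnt)
Step 2: cell (0,0)='T' (+5 fires, +6 burnt)
Step 3: cell (0,0)='T' (+4 fires, +5 burnt)
Step 4: cell (0,0)='T' (+3 fires, +4 burnt)
Step 5: cell (0,0)='F' (+2 fires, +3 burnt)
  -> target ignites at step 5
Step 6: cell (0,0)='.' (+0 fires, +2 burnt)
  fire out at step 6

5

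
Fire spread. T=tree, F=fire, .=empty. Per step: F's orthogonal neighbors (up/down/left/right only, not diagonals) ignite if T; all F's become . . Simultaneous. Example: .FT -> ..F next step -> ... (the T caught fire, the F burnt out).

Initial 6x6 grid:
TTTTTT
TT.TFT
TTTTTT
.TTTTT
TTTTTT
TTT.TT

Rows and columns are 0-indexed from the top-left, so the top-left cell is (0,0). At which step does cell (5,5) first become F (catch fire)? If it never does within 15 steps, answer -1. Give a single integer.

Step 1: cell (5,5)='T' (+4 fires, +1 burnt)
Step 2: cell (5,5)='T' (+5 fires, +4 burnt)
Step 3: cell (5,5)='T' (+5 fires, +5 burnt)
Step 4: cell (5,5)='T' (+6 fires, +5 burnt)
Step 5: cell (5,5)='F' (+6 fires, +6 burnt)
  -> target ignites at step 5
Step 6: cell (5,5)='.' (+3 fires, +6 burnt)
Step 7: cell (5,5)='.' (+2 fires, +3 burnt)
Step 8: cell (5,5)='.' (+1 fires, +2 burnt)
Step 9: cell (5,5)='.' (+0 fires, +1 burnt)
  fire out at step 9

5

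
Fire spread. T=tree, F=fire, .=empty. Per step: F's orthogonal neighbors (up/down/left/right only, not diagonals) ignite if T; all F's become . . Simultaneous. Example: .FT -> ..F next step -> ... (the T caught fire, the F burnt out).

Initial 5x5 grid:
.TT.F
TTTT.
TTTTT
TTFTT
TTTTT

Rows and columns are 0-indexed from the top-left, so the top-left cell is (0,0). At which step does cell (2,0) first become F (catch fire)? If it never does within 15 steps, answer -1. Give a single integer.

Step 1: cell (2,0)='T' (+4 fires, +2 burnt)
Step 2: cell (2,0)='T' (+7 fires, +4 burnt)
Step 3: cell (2,0)='F' (+7 fires, +7 burnt)
  -> target ignites at step 3
Step 4: cell (2,0)='.' (+2 fires, +7 burnt)
Step 5: cell (2,0)='.' (+0 fires, +2 burnt)
  fire out at step 5

3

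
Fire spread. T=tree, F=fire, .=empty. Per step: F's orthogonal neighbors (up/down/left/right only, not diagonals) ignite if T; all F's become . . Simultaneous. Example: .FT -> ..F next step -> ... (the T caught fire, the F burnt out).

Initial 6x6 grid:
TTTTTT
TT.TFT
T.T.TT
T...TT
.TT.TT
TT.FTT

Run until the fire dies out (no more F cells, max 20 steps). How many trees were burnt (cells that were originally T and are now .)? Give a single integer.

Step 1: +5 fires, +2 burnt (F count now 5)
Step 2: +6 fires, +5 burnt (F count now 6)
Step 3: +3 fires, +6 burnt (F count now 3)
Step 4: +1 fires, +3 burnt (F count now 1)
Step 5: +2 fires, +1 burnt (F count now 2)
Step 6: +1 fires, +2 burnt (F count now 1)
Step 7: +1 fires, +1 burnt (F count now 1)
Step 8: +1 fires, +1 burnt (F count now 1)
Step 9: +0 fires, +1 burnt (F count now 0)
Fire out after step 9
Initially T: 25, now '.': 31
Total burnt (originally-T cells now '.'): 20

Answer: 20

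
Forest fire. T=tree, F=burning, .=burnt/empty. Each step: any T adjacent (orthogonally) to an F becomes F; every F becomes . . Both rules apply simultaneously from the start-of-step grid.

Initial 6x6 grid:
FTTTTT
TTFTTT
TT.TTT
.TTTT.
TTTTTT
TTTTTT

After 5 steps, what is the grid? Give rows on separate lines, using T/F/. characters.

Step 1: 5 trees catch fire, 2 burn out
  .FFTTT
  FF.FTT
  TT.TTT
  .TTTT.
  TTTTTT
  TTTTTT
Step 2: 5 trees catch fire, 5 burn out
  ...FTT
  ....FT
  FF.FTT
  .TTTT.
  TTTTTT
  TTTTTT
Step 3: 5 trees catch fire, 5 burn out
  ....FT
  .....F
  ....FT
  .FTFT.
  TTTTTT
  TTTTTT
Step 4: 6 trees catch fire, 5 burn out
  .....F
  ......
  .....F
  ..F.F.
  TFTFTT
  TTTTTT
Step 5: 5 trees catch fire, 6 burn out
  ......
  ......
  ......
  ......
  F.F.FT
  TFTFTT

......
......
......
......
F.F.FT
TFTFTT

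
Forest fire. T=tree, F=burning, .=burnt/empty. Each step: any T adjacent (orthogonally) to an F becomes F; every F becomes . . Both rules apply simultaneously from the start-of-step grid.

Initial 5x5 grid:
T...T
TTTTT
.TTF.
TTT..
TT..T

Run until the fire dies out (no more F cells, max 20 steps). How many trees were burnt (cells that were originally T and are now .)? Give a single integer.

Answer: 14

Derivation:
Step 1: +2 fires, +1 burnt (F count now 2)
Step 2: +4 fires, +2 burnt (F count now 4)
Step 3: +3 fires, +4 burnt (F count now 3)
Step 4: +3 fires, +3 burnt (F count now 3)
Step 5: +2 fires, +3 burnt (F count now 2)
Step 6: +0 fires, +2 burnt (F count now 0)
Fire out after step 6
Initially T: 15, now '.': 24
Total burnt (originally-T cells now '.'): 14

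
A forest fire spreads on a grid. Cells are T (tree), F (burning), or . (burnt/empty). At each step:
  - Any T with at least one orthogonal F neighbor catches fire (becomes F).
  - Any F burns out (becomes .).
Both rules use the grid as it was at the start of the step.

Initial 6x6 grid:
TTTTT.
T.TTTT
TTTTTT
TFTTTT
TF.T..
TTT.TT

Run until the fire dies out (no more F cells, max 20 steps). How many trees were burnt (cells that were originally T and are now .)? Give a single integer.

Step 1: +5 fires, +2 burnt (F count now 5)
Step 2: +5 fires, +5 burnt (F count now 5)
Step 3: +5 fires, +5 burnt (F count now 5)
Step 4: +5 fires, +5 burnt (F count now 5)
Step 5: +4 fires, +5 burnt (F count now 4)
Step 6: +2 fires, +4 burnt (F count now 2)
Step 7: +0 fires, +2 burnt (F count now 0)
Fire out after step 7
Initially T: 28, now '.': 34
Total burnt (originally-T cells now '.'): 26

Answer: 26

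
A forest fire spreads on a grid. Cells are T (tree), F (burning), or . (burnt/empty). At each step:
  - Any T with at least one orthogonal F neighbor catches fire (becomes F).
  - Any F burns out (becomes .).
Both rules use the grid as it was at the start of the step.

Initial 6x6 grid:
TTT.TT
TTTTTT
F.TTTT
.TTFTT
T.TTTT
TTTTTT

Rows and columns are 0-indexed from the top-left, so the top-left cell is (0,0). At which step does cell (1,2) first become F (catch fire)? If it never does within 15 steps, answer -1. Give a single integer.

Step 1: cell (1,2)='T' (+5 fires, +2 burnt)
Step 2: cell (1,2)='T' (+10 fires, +5 burnt)
Step 3: cell (1,2)='F' (+7 fires, +10 burnt)
  -> target ignites at step 3
Step 4: cell (1,2)='.' (+5 fires, +7 burnt)
Step 5: cell (1,2)='.' (+2 fires, +5 burnt)
Step 6: cell (1,2)='.' (+1 fires, +2 burnt)
Step 7: cell (1,2)='.' (+0 fires, +1 burnt)
  fire out at step 7

3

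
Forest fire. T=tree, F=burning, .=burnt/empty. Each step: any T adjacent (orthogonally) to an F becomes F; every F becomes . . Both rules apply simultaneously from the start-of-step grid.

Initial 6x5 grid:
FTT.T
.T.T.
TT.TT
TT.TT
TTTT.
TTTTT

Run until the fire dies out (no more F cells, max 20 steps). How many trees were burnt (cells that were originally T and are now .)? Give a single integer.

Step 1: +1 fires, +1 burnt (F count now 1)
Step 2: +2 fires, +1 burnt (F count now 2)
Step 3: +1 fires, +2 burnt (F count now 1)
Step 4: +2 fires, +1 burnt (F count now 2)
Step 5: +2 fires, +2 burnt (F count now 2)
Step 6: +3 fires, +2 burnt (F count now 3)
Step 7: +3 fires, +3 burnt (F count now 3)
Step 8: +2 fires, +3 burnt (F count now 2)
Step 9: +3 fires, +2 burnt (F count now 3)
Step 10: +2 fires, +3 burnt (F count now 2)
Step 11: +0 fires, +2 burnt (F count now 0)
Fire out after step 11
Initially T: 22, now '.': 29
Total burnt (originally-T cells now '.'): 21

Answer: 21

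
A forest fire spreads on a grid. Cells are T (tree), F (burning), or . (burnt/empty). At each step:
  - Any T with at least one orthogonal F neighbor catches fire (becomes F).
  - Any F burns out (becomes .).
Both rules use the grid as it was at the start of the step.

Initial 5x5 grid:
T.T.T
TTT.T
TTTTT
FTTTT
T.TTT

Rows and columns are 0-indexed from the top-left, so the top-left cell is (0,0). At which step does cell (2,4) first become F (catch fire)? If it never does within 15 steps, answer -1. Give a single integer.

Step 1: cell (2,4)='T' (+3 fires, +1 burnt)
Step 2: cell (2,4)='T' (+3 fires, +3 burnt)
Step 3: cell (2,4)='T' (+5 fires, +3 burnt)
Step 4: cell (2,4)='T' (+4 fires, +5 burnt)
Step 5: cell (2,4)='F' (+3 fires, +4 burnt)
  -> target ignites at step 5
Step 6: cell (2,4)='.' (+1 fires, +3 burnt)
Step 7: cell (2,4)='.' (+1 fires, +1 burnt)
Step 8: cell (2,4)='.' (+0 fires, +1 burnt)
  fire out at step 8

5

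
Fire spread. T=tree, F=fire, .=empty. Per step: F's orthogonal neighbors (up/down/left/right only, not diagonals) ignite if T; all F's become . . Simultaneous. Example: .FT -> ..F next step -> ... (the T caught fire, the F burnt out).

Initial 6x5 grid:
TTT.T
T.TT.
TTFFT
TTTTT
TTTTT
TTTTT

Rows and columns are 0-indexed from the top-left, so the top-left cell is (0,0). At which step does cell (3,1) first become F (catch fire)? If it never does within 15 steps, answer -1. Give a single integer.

Step 1: cell (3,1)='T' (+6 fires, +2 burnt)
Step 2: cell (3,1)='F' (+6 fires, +6 burnt)
  -> target ignites at step 2
Step 3: cell (3,1)='.' (+7 fires, +6 burnt)
Step 4: cell (3,1)='.' (+4 fires, +7 burnt)
Step 5: cell (3,1)='.' (+1 fires, +4 burnt)
Step 6: cell (3,1)='.' (+0 fires, +1 burnt)
  fire out at step 6

2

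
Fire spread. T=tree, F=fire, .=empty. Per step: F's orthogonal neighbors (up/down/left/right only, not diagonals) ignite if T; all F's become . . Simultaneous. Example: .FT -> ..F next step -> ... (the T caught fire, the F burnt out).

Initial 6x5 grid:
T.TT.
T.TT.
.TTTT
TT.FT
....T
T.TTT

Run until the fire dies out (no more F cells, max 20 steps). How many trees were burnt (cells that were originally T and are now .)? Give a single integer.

Step 1: +2 fires, +1 burnt (F count now 2)
Step 2: +4 fires, +2 burnt (F count now 4)
Step 3: +4 fires, +4 burnt (F count now 4)
Step 4: +3 fires, +4 burnt (F count now 3)
Step 5: +2 fires, +3 burnt (F count now 2)
Step 6: +0 fires, +2 burnt (F count now 0)
Fire out after step 6
Initially T: 18, now '.': 27
Total burnt (originally-T cells now '.'): 15

Answer: 15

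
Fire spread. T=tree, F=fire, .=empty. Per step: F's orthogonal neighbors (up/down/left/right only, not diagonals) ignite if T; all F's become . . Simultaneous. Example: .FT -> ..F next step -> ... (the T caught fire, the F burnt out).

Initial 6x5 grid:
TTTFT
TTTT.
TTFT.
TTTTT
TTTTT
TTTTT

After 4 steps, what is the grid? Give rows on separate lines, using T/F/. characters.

Step 1: 7 trees catch fire, 2 burn out
  TTF.F
  TTFF.
  TF.F.
  TTFTT
  TTTTT
  TTTTT
Step 2: 6 trees catch fire, 7 burn out
  TF...
  TF...
  F....
  TF.FT
  TTFTT
  TTTTT
Step 3: 7 trees catch fire, 6 burn out
  F....
  F....
  .....
  F...F
  TF.FT
  TTFTT
Step 4: 4 trees catch fire, 7 burn out
  .....
  .....
  .....
  .....
  F...F
  TF.FT

.....
.....
.....
.....
F...F
TF.FT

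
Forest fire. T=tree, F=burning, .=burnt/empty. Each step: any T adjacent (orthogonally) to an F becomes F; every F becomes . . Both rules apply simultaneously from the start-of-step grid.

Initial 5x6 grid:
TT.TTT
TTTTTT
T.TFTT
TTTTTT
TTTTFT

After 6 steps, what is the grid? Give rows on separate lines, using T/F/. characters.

Step 1: 7 trees catch fire, 2 burn out
  TT.TTT
  TTTFTT
  T.F.FT
  TTTFFT
  TTTF.F
Step 2: 7 trees catch fire, 7 burn out
  TT.FTT
  TTF.FT
  T....F
  TTF..F
  TTF...
Step 3: 5 trees catch fire, 7 burn out
  TT..FT
  TF...F
  T.....
  TF....
  TF....
Step 4: 5 trees catch fire, 5 burn out
  TF...F
  F.....
  T.....
  F.....
  F.....
Step 5: 2 trees catch fire, 5 burn out
  F.....
  ......
  F.....
  ......
  ......
Step 6: 0 trees catch fire, 2 burn out
  ......
  ......
  ......
  ......
  ......

......
......
......
......
......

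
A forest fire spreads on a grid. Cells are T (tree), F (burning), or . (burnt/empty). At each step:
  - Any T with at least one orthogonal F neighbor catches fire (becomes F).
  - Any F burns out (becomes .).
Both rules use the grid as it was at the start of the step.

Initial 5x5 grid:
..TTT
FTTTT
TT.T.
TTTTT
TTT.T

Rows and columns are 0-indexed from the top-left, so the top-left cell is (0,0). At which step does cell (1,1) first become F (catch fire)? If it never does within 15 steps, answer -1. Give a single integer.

Step 1: cell (1,1)='F' (+2 fires, +1 burnt)
  -> target ignites at step 1
Step 2: cell (1,1)='.' (+3 fires, +2 burnt)
Step 3: cell (1,1)='.' (+4 fires, +3 burnt)
Step 4: cell (1,1)='.' (+5 fires, +4 burnt)
Step 5: cell (1,1)='.' (+3 fires, +5 burnt)
Step 6: cell (1,1)='.' (+1 fires, +3 burnt)
Step 7: cell (1,1)='.' (+1 fires, +1 burnt)
Step 8: cell (1,1)='.' (+0 fires, +1 burnt)
  fire out at step 8

1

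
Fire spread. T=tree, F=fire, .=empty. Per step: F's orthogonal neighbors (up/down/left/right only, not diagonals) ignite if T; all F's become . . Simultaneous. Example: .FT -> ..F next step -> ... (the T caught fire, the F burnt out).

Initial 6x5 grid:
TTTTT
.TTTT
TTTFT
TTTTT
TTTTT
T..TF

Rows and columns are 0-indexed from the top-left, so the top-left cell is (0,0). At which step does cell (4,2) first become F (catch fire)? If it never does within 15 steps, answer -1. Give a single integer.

Step 1: cell (4,2)='T' (+6 fires, +2 burnt)
Step 2: cell (4,2)='T' (+7 fires, +6 burnt)
Step 3: cell (4,2)='F' (+6 fires, +7 burnt)
  -> target ignites at step 3
Step 4: cell (4,2)='.' (+3 fires, +6 burnt)
Step 5: cell (4,2)='.' (+2 fires, +3 burnt)
Step 6: cell (4,2)='.' (+1 fires, +2 burnt)
Step 7: cell (4,2)='.' (+0 fires, +1 burnt)
  fire out at step 7

3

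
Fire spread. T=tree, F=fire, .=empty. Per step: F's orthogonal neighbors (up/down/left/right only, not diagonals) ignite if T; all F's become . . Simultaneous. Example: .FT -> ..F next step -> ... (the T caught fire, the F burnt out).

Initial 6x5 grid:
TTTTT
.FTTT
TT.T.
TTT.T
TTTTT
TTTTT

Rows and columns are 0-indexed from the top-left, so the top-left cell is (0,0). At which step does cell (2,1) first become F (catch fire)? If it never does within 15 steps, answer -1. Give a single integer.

Step 1: cell (2,1)='F' (+3 fires, +1 burnt)
  -> target ignites at step 1
Step 2: cell (2,1)='.' (+5 fires, +3 burnt)
Step 3: cell (2,1)='.' (+6 fires, +5 burnt)
Step 4: cell (2,1)='.' (+4 fires, +6 burnt)
Step 5: cell (2,1)='.' (+3 fires, +4 burnt)
Step 6: cell (2,1)='.' (+2 fires, +3 burnt)
Step 7: cell (2,1)='.' (+2 fires, +2 burnt)
Step 8: cell (2,1)='.' (+0 fires, +2 burnt)
  fire out at step 8

1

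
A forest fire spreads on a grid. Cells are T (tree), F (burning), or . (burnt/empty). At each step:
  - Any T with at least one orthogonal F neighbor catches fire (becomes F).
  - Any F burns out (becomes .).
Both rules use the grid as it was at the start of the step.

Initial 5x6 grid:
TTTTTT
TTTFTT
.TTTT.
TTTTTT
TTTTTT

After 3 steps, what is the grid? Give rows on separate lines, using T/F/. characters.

Step 1: 4 trees catch fire, 1 burn out
  TTTFTT
  TTF.FT
  .TTFT.
  TTTTTT
  TTTTTT
Step 2: 7 trees catch fire, 4 burn out
  TTF.FT
  TF...F
  .TF.F.
  TTTFTT
  TTTTTT
Step 3: 7 trees catch fire, 7 burn out
  TF...F
  F.....
  .F....
  TTF.FT
  TTTFTT

TF...F
F.....
.F....
TTF.FT
TTTFTT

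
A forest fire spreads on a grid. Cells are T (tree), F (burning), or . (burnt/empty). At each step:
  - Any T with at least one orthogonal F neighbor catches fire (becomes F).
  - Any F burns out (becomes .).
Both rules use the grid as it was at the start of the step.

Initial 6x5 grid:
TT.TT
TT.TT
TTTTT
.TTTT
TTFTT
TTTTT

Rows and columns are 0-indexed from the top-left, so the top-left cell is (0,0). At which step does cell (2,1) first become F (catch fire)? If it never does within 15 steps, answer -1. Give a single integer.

Step 1: cell (2,1)='T' (+4 fires, +1 burnt)
Step 2: cell (2,1)='T' (+7 fires, +4 burnt)
Step 3: cell (2,1)='F' (+5 fires, +7 burnt)
  -> target ignites at step 3
Step 4: cell (2,1)='.' (+4 fires, +5 burnt)
Step 5: cell (2,1)='.' (+4 fires, +4 burnt)
Step 6: cell (2,1)='.' (+2 fires, +4 burnt)
Step 7: cell (2,1)='.' (+0 fires, +2 burnt)
  fire out at step 7

3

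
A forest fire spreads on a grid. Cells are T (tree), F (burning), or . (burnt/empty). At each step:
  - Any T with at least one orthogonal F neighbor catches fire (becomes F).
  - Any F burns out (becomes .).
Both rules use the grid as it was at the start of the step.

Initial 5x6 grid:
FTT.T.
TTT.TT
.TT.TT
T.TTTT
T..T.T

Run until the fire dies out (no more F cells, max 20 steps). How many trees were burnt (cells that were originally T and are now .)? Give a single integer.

Step 1: +2 fires, +1 burnt (F count now 2)
Step 2: +2 fires, +2 burnt (F count now 2)
Step 3: +2 fires, +2 burnt (F count now 2)
Step 4: +1 fires, +2 burnt (F count now 1)
Step 5: +1 fires, +1 burnt (F count now 1)
Step 6: +1 fires, +1 burnt (F count now 1)
Step 7: +2 fires, +1 burnt (F count now 2)
Step 8: +2 fires, +2 burnt (F count now 2)
Step 9: +3 fires, +2 burnt (F count now 3)
Step 10: +2 fires, +3 burnt (F count now 2)
Step 11: +0 fires, +2 burnt (F count now 0)
Fire out after step 11
Initially T: 20, now '.': 28
Total burnt (originally-T cells now '.'): 18

Answer: 18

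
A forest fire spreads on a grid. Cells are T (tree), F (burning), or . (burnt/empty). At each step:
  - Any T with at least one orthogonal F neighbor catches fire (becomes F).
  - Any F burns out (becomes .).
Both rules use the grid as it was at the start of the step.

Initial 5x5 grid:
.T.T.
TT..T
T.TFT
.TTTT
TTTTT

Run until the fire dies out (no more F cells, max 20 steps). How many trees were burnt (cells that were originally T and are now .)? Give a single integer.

Step 1: +3 fires, +1 burnt (F count now 3)
Step 2: +4 fires, +3 burnt (F count now 4)
Step 3: +3 fires, +4 burnt (F count now 3)
Step 4: +1 fires, +3 burnt (F count now 1)
Step 5: +1 fires, +1 burnt (F count now 1)
Step 6: +0 fires, +1 burnt (F count now 0)
Fire out after step 6
Initially T: 17, now '.': 20
Total burnt (originally-T cells now '.'): 12

Answer: 12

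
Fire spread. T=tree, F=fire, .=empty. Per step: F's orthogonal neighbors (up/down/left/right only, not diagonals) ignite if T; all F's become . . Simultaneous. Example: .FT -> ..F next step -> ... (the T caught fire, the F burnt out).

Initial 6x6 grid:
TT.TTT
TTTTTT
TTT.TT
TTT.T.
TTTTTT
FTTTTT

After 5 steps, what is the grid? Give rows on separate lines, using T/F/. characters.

Step 1: 2 trees catch fire, 1 burn out
  TT.TTT
  TTTTTT
  TTT.TT
  TTT.T.
  FTTTTT
  .FTTTT
Step 2: 3 trees catch fire, 2 burn out
  TT.TTT
  TTTTTT
  TTT.TT
  FTT.T.
  .FTTTT
  ..FTTT
Step 3: 4 trees catch fire, 3 burn out
  TT.TTT
  TTTTTT
  FTT.TT
  .FT.T.
  ..FTTT
  ...FTT
Step 4: 5 trees catch fire, 4 burn out
  TT.TTT
  FTTTTT
  .FT.TT
  ..F.T.
  ...FTT
  ....FT
Step 5: 5 trees catch fire, 5 burn out
  FT.TTT
  .FTTTT
  ..F.TT
  ....T.
  ....FT
  .....F

FT.TTT
.FTTTT
..F.TT
....T.
....FT
.....F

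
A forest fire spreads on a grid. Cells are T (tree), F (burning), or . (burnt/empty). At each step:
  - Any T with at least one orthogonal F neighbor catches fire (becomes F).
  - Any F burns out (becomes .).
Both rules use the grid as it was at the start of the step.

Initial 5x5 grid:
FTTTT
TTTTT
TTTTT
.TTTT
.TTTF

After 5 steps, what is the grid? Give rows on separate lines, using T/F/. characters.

Step 1: 4 trees catch fire, 2 burn out
  .FTTT
  FTTTT
  TTTTT
  .TTTF
  .TTF.
Step 2: 6 trees catch fire, 4 burn out
  ..FTT
  .FTTT
  FTTTF
  .TTF.
  .TF..
Step 3: 7 trees catch fire, 6 burn out
  ...FT
  ..FTF
  .FTF.
  .TF..
  .F...
Step 4: 4 trees catch fire, 7 burn out
  ....F
  ...F.
  ..F..
  .F...
  .....
Step 5: 0 trees catch fire, 4 burn out
  .....
  .....
  .....
  .....
  .....

.....
.....
.....
.....
.....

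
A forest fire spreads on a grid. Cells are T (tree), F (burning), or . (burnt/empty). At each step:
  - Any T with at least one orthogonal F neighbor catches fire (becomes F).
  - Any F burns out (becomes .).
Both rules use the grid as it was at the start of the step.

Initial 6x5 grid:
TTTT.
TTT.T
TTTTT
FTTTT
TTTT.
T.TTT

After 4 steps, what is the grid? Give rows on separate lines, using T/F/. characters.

Step 1: 3 trees catch fire, 1 burn out
  TTTT.
  TTT.T
  FTTTT
  .FTTT
  FTTT.
  T.TTT
Step 2: 5 trees catch fire, 3 burn out
  TTTT.
  FTT.T
  .FTTT
  ..FTT
  .FTT.
  F.TTT
Step 3: 5 trees catch fire, 5 burn out
  FTTT.
  .FT.T
  ..FTT
  ...FT
  ..FT.
  ..TTT
Step 4: 6 trees catch fire, 5 burn out
  .FTT.
  ..F.T
  ...FT
  ....F
  ...F.
  ..FTT

.FTT.
..F.T
...FT
....F
...F.
..FTT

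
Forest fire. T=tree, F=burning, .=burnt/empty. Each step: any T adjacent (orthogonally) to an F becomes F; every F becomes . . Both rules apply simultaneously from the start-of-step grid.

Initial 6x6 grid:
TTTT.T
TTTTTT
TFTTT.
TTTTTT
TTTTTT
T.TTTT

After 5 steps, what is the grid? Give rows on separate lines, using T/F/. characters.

Step 1: 4 trees catch fire, 1 burn out
  TTTT.T
  TFTTTT
  F.FTT.
  TFTTTT
  TTTTTT
  T.TTTT
Step 2: 7 trees catch fire, 4 burn out
  TFTT.T
  F.FTTT
  ...FT.
  F.FTTT
  TFTTTT
  T.TTTT
Step 3: 7 trees catch fire, 7 burn out
  F.FT.T
  ...FTT
  ....F.
  ...FTT
  F.FTTT
  T.TTTT
Step 4: 6 trees catch fire, 7 burn out
  ...F.T
  ....FT
  ......
  ....FT
  ...FTT
  F.FTTT
Step 5: 4 trees catch fire, 6 burn out
  .....T
  .....F
  ......
  .....F
  ....FT
  ...FTT

.....T
.....F
......
.....F
....FT
...FTT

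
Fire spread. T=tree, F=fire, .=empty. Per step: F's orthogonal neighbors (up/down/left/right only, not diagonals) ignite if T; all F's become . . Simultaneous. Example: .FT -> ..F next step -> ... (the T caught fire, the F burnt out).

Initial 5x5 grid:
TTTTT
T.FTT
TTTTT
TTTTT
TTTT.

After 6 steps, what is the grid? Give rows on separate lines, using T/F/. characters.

Step 1: 3 trees catch fire, 1 burn out
  TTFTT
  T..FT
  TTFTT
  TTTTT
  TTTT.
Step 2: 6 trees catch fire, 3 burn out
  TF.FT
  T...F
  TF.FT
  TTFTT
  TTTT.
Step 3: 7 trees catch fire, 6 burn out
  F...F
  T....
  F...F
  TF.FT
  TTFT.
Step 4: 5 trees catch fire, 7 burn out
  .....
  F....
  .....
  F...F
  TF.F.
Step 5: 1 trees catch fire, 5 burn out
  .....
  .....
  .....
  .....
  F....
Step 6: 0 trees catch fire, 1 burn out
  .....
  .....
  .....
  .....
  .....

.....
.....
.....
.....
.....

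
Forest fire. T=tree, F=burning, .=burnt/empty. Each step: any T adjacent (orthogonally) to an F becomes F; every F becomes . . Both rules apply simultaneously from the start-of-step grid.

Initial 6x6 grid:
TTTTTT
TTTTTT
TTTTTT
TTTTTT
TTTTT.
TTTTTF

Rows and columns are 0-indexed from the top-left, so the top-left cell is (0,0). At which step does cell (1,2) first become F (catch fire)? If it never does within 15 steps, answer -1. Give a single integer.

Step 1: cell (1,2)='T' (+1 fires, +1 burnt)
Step 2: cell (1,2)='T' (+2 fires, +1 burnt)
Step 3: cell (1,2)='T' (+3 fires, +2 burnt)
Step 4: cell (1,2)='T' (+5 fires, +3 burnt)
Step 5: cell (1,2)='T' (+6 fires, +5 burnt)
Step 6: cell (1,2)='T' (+6 fires, +6 burnt)
Step 7: cell (1,2)='F' (+5 fires, +6 burnt)
  -> target ignites at step 7
Step 8: cell (1,2)='.' (+3 fires, +5 burnt)
Step 9: cell (1,2)='.' (+2 fires, +3 burnt)
Step 10: cell (1,2)='.' (+1 fires, +2 burnt)
Step 11: cell (1,2)='.' (+0 fires, +1 burnt)
  fire out at step 11

7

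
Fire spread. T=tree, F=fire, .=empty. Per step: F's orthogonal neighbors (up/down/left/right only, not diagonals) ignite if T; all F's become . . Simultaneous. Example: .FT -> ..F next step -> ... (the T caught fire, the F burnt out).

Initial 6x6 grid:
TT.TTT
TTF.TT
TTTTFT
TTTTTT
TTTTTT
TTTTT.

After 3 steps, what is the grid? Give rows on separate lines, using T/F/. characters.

Step 1: 6 trees catch fire, 2 burn out
  TT.TTT
  TF..FT
  TTFF.F
  TTTTFT
  TTTTTT
  TTTTT.
Step 2: 9 trees catch fire, 6 burn out
  TF.TFT
  F....F
  TF....
  TTFF.F
  TTTTFT
  TTTTT.
Step 3: 9 trees catch fire, 9 burn out
  F..F.F
  ......
  F.....
  TF....
  TTFF.F
  TTTTF.

F..F.F
......
F.....
TF....
TTFF.F
TTTTF.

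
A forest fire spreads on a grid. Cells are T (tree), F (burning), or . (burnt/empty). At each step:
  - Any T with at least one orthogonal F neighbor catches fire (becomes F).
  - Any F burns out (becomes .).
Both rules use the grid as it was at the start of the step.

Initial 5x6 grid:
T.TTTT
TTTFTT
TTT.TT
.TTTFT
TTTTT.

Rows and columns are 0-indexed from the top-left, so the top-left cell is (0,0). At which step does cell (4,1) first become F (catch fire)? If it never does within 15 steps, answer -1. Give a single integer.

Step 1: cell (4,1)='T' (+7 fires, +2 burnt)
Step 2: cell (4,1)='T' (+8 fires, +7 burnt)
Step 3: cell (4,1)='T' (+5 fires, +8 burnt)
Step 4: cell (4,1)='F' (+3 fires, +5 burnt)
  -> target ignites at step 4
Step 5: cell (4,1)='.' (+1 fires, +3 burnt)
Step 6: cell (4,1)='.' (+0 fires, +1 burnt)
  fire out at step 6

4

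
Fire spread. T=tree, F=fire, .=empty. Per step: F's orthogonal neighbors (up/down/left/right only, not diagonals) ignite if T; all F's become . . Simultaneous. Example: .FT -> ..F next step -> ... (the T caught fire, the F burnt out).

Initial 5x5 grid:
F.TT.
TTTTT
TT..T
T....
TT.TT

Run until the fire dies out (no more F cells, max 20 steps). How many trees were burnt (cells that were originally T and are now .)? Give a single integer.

Step 1: +1 fires, +1 burnt (F count now 1)
Step 2: +2 fires, +1 burnt (F count now 2)
Step 3: +3 fires, +2 burnt (F count now 3)
Step 4: +3 fires, +3 burnt (F count now 3)
Step 5: +3 fires, +3 burnt (F count now 3)
Step 6: +1 fires, +3 burnt (F count now 1)
Step 7: +0 fires, +1 burnt (F count now 0)
Fire out after step 7
Initially T: 15, now '.': 23
Total burnt (originally-T cells now '.'): 13

Answer: 13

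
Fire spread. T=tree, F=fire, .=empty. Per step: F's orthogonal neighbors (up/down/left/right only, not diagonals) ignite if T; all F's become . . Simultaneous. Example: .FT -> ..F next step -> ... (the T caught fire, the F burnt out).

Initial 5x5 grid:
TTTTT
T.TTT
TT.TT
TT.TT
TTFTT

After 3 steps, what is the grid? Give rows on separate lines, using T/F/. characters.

Step 1: 2 trees catch fire, 1 burn out
  TTTTT
  T.TTT
  TT.TT
  TT.TT
  TF.FT
Step 2: 4 trees catch fire, 2 burn out
  TTTTT
  T.TTT
  TT.TT
  TF.FT
  F...F
Step 3: 4 trees catch fire, 4 burn out
  TTTTT
  T.TTT
  TF.FT
  F...F
  .....

TTTTT
T.TTT
TF.FT
F...F
.....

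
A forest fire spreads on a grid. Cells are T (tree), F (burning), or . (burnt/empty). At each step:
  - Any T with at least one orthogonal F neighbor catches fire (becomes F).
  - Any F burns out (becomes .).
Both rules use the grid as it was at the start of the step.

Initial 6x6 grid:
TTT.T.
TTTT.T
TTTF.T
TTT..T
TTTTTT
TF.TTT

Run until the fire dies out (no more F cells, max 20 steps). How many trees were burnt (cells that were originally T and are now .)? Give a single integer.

Answer: 26

Derivation:
Step 1: +4 fires, +2 burnt (F count now 4)
Step 2: +6 fires, +4 burnt (F count now 6)
Step 3: +5 fires, +6 burnt (F count now 5)
Step 4: +4 fires, +5 burnt (F count now 4)
Step 5: +3 fires, +4 burnt (F count now 3)
Step 6: +2 fires, +3 burnt (F count now 2)
Step 7: +1 fires, +2 burnt (F count now 1)
Step 8: +1 fires, +1 burnt (F count now 1)
Step 9: +0 fires, +1 burnt (F count now 0)
Fire out after step 9
Initially T: 27, now '.': 35
Total burnt (originally-T cells now '.'): 26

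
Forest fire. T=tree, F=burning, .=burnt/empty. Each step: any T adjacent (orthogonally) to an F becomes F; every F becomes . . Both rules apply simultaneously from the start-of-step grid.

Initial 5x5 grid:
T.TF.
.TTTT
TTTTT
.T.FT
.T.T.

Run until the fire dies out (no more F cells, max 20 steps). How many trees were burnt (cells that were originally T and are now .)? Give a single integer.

Answer: 14

Derivation:
Step 1: +5 fires, +2 burnt (F count now 5)
Step 2: +4 fires, +5 burnt (F count now 4)
Step 3: +2 fires, +4 burnt (F count now 2)
Step 4: +2 fires, +2 burnt (F count now 2)
Step 5: +1 fires, +2 burnt (F count now 1)
Step 6: +0 fires, +1 burnt (F count now 0)
Fire out after step 6
Initially T: 15, now '.': 24
Total burnt (originally-T cells now '.'): 14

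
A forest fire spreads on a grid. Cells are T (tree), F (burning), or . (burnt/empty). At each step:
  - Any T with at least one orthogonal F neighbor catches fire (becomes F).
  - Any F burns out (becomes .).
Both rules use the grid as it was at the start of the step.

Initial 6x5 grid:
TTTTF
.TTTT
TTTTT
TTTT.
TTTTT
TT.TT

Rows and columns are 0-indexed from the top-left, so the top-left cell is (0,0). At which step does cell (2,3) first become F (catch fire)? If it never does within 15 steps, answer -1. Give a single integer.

Step 1: cell (2,3)='T' (+2 fires, +1 burnt)
Step 2: cell (2,3)='T' (+3 fires, +2 burnt)
Step 3: cell (2,3)='F' (+3 fires, +3 burnt)
  -> target ignites at step 3
Step 4: cell (2,3)='.' (+4 fires, +3 burnt)
Step 5: cell (2,3)='.' (+3 fires, +4 burnt)
Step 6: cell (2,3)='.' (+5 fires, +3 burnt)
Step 7: cell (2,3)='.' (+3 fires, +5 burnt)
Step 8: cell (2,3)='.' (+2 fires, +3 burnt)
Step 9: cell (2,3)='.' (+1 fires, +2 burnt)
Step 10: cell (2,3)='.' (+0 fires, +1 burnt)
  fire out at step 10

3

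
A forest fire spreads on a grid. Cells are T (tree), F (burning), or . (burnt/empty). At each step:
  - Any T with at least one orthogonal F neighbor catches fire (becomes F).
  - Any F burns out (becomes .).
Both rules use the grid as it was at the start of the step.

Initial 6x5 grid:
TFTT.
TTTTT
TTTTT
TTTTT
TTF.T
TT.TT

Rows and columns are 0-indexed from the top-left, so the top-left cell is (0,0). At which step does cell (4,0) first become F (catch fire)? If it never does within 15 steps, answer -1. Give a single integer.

Step 1: cell (4,0)='T' (+5 fires, +2 burnt)
Step 2: cell (4,0)='F' (+9 fires, +5 burnt)
  -> target ignites at step 2
Step 3: cell (4,0)='.' (+6 fires, +9 burnt)
Step 4: cell (4,0)='.' (+3 fires, +6 burnt)
Step 5: cell (4,0)='.' (+1 fires, +3 burnt)
Step 6: cell (4,0)='.' (+1 fires, +1 burnt)
Step 7: cell (4,0)='.' (+0 fires, +1 burnt)
  fire out at step 7

2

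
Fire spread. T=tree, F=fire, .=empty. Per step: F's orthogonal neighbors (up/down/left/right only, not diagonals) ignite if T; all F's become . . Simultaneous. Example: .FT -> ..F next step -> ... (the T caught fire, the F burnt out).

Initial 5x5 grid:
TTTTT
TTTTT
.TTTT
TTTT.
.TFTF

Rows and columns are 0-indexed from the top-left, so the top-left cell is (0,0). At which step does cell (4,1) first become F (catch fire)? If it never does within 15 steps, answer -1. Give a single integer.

Step 1: cell (4,1)='F' (+3 fires, +2 burnt)
  -> target ignites at step 1
Step 2: cell (4,1)='.' (+3 fires, +3 burnt)
Step 3: cell (4,1)='.' (+4 fires, +3 burnt)
Step 4: cell (4,1)='.' (+4 fires, +4 burnt)
Step 5: cell (4,1)='.' (+4 fires, +4 burnt)
Step 6: cell (4,1)='.' (+2 fires, +4 burnt)
Step 7: cell (4,1)='.' (+0 fires, +2 burnt)
  fire out at step 7

1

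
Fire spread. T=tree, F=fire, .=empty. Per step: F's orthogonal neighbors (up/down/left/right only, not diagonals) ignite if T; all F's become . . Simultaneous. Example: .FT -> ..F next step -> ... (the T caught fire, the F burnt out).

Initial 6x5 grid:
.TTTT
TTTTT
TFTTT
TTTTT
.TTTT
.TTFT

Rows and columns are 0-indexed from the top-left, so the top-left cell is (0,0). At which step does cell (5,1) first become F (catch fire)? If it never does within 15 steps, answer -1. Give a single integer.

Step 1: cell (5,1)='T' (+7 fires, +2 burnt)
Step 2: cell (5,1)='F' (+11 fires, +7 burnt)
  -> target ignites at step 2
Step 3: cell (5,1)='.' (+4 fires, +11 burnt)
Step 4: cell (5,1)='.' (+2 fires, +4 burnt)
Step 5: cell (5,1)='.' (+1 fires, +2 burnt)
Step 6: cell (5,1)='.' (+0 fires, +1 burnt)
  fire out at step 6

2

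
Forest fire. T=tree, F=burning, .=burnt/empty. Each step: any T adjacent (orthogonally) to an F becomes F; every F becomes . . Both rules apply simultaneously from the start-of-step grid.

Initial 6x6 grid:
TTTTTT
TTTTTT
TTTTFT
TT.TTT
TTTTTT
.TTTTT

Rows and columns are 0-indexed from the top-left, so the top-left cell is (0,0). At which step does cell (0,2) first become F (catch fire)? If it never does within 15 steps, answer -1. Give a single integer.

Step 1: cell (0,2)='T' (+4 fires, +1 burnt)
Step 2: cell (0,2)='T' (+7 fires, +4 burnt)
Step 3: cell (0,2)='T' (+7 fires, +7 burnt)
Step 4: cell (0,2)='F' (+7 fires, +7 burnt)
  -> target ignites at step 4
Step 5: cell (0,2)='.' (+5 fires, +7 burnt)
Step 6: cell (0,2)='.' (+3 fires, +5 burnt)
Step 7: cell (0,2)='.' (+0 fires, +3 burnt)
  fire out at step 7

4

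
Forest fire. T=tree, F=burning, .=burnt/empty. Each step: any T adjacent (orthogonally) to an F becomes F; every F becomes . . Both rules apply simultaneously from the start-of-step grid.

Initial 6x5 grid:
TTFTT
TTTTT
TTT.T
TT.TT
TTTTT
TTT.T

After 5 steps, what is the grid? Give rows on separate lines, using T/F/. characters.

Step 1: 3 trees catch fire, 1 burn out
  TF.FT
  TTFTT
  TTT.T
  TT.TT
  TTTTT
  TTT.T
Step 2: 5 trees catch fire, 3 burn out
  F...F
  TF.FT
  TTF.T
  TT.TT
  TTTTT
  TTT.T
Step 3: 3 trees catch fire, 5 burn out
  .....
  F...F
  TF..T
  TT.TT
  TTTTT
  TTT.T
Step 4: 3 trees catch fire, 3 burn out
  .....
  .....
  F...F
  TF.TT
  TTTTT
  TTT.T
Step 5: 3 trees catch fire, 3 burn out
  .....
  .....
  .....
  F..TF
  TFTTT
  TTT.T

.....
.....
.....
F..TF
TFTTT
TTT.T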